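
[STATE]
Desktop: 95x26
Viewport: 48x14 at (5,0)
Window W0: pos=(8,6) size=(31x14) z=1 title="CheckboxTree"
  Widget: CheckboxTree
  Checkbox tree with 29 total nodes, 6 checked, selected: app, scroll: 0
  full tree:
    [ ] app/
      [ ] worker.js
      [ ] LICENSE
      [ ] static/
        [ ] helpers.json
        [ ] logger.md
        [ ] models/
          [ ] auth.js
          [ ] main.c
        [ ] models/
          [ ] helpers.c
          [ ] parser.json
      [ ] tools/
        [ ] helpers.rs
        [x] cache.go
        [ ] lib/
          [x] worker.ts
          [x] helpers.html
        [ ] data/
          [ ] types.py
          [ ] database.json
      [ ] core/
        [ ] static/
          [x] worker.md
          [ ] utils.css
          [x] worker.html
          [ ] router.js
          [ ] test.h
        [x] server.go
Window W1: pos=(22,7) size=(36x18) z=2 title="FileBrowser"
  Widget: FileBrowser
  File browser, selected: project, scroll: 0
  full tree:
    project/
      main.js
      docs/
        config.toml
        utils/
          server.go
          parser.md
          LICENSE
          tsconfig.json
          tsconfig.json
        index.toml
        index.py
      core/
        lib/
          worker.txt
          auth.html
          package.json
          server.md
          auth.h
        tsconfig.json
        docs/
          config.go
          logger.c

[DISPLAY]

                                                
                                                
                                                
                                                
                                                
                                                
   ┏━━━━━━━━━━━━━━━━━━━━━━━━━━━━━┓              
   ┃ CheckboxTree┏━━━━━━━━━━━━━━━━━━━━━━━━━━━━━━
   ┠─────────────┃ FileBrowser                  
   ┃>[-] app/    ┠──────────────────────────────
   ┃   [ ] worker┃> [-] project/                
   ┃   [ ] LICENS┃    main.js                   
   ┃   [ ] static┃    [+] docs/                 
   ┃     [ ] help┃    [+] core/                 


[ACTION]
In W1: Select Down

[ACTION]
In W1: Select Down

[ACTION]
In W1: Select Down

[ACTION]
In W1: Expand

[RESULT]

                                                
                                                
                                                
                                                
                                                
                                                
   ┏━━━━━━━━━━━━━━━━━━━━━━━━━━━━━┓              
   ┃ CheckboxTree┏━━━━━━━━━━━━━━━━━━━━━━━━━━━━━━
   ┠─────────────┃ FileBrowser                  
   ┃>[-] app/    ┠──────────────────────────────
   ┃   [ ] worker┃  [-] project/                
   ┃   [ ] LICENS┃    main.js                   
   ┃   [ ] static┃    [+] docs/                 
   ┃     [ ] help┃  > [-] core/                 


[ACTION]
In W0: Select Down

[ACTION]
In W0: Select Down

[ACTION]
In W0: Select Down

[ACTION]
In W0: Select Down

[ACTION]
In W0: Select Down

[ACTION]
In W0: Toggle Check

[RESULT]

                                                
                                                
                                                
                                                
                                                
                                                
   ┏━━━━━━━━━━━━━━━━━━━━━━━━━━━━━┓              
   ┃ CheckboxTree┏━━━━━━━━━━━━━━━━━━━━━━━━━━━━━━
   ┠─────────────┃ FileBrowser                  
   ┃ [-] app/    ┠──────────────────────────────
   ┃   [ ] worker┃  [-] project/                
   ┃   [ ] LICENS┃    main.js                   
   ┃   [-] static┃    [+] docs/                 
   ┃     [ ] help┃  > [-] core/                 


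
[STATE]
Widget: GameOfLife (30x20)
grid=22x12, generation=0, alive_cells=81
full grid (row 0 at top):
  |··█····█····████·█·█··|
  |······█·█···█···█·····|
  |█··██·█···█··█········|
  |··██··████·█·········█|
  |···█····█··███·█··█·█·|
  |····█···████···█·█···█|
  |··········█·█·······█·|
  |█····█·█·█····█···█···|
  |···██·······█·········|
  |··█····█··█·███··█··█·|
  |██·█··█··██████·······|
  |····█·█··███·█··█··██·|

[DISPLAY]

Gen: 0                        
··█····█····████·█·█··        
······█·█···█···█·····        
█··██·█···█··█········        
··██··████·█·········█        
···█····█··███·█··█·█·        
····█···████···█·█···█        
··········█·█·······█·        
█····█·█·█····█···█···        
···██·······█·········        
··█····█··█·███··█··█·        
██·█··█··██████·······        
····█·█··███·█··█··██·        
                              
                              
                              
                              
                              
                              
                              


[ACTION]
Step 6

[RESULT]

Gen: 6                        
···█··█··█·····█······        
·█·█······█····██·····        
█··█··██·█············        
█·█·······█···███·····        
·█·······██···██······        
········███···██······        
········███···········        
·········██···········        
·██······█····██······        
█·······█·····█·█·····        
·█···········█··█·····        
···············█······        
                              
                              
                              
                              
                              
                              
                              


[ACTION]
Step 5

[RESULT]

Gen: 11                       
··██···████·····██····        
··█···█··███···█··█···        
······████·█···█·█····        
···············███····        
···············█······        
·········█············        
·········█····█·······        
··········█··█·█······        
·········█··█···█·····        
·········█··█··█······        
······················        
······················        
                              
                              
                              
                              
                              
                              
                              


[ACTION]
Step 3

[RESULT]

Gen: 14                       
··██···········███····        
··██··████·█···█··█···        
·····█████·█····█··█··        
·········██····█··█···        
···············███····        
·············█··█·····        
·········█····██······        
········█··████·█·····        
·········█····█·█·····        
··········█··███······        
···········████·······        
······················        
                              
                              
                              
                              
                              
                              
                              


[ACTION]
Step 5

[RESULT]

Gen: 19                       
···██████······███····        
···█·····█····█···██··        
······█···█···█···█···        
·········█····█·█·····        
··············█···██··        
·············█····█···        
··············█···█···        
·········█·······█····        
··········█·····██····        
·········█·█··········        
···········█··········        
··········██··········        
                              
                              
                              
                              
                              
                              
                              


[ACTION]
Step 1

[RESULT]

Gen: 20                       
···██████······████···        
···█····██····█·█·██··        
·········██··██··███··        
·············██··███··        
·············███·███··        
·············██··██···        
·················██···        
················███···        
·········██·····██····        
···········█··········        
···········██·········        
··········██··········        
                              
                              
                              
                              
                              
                              
                              


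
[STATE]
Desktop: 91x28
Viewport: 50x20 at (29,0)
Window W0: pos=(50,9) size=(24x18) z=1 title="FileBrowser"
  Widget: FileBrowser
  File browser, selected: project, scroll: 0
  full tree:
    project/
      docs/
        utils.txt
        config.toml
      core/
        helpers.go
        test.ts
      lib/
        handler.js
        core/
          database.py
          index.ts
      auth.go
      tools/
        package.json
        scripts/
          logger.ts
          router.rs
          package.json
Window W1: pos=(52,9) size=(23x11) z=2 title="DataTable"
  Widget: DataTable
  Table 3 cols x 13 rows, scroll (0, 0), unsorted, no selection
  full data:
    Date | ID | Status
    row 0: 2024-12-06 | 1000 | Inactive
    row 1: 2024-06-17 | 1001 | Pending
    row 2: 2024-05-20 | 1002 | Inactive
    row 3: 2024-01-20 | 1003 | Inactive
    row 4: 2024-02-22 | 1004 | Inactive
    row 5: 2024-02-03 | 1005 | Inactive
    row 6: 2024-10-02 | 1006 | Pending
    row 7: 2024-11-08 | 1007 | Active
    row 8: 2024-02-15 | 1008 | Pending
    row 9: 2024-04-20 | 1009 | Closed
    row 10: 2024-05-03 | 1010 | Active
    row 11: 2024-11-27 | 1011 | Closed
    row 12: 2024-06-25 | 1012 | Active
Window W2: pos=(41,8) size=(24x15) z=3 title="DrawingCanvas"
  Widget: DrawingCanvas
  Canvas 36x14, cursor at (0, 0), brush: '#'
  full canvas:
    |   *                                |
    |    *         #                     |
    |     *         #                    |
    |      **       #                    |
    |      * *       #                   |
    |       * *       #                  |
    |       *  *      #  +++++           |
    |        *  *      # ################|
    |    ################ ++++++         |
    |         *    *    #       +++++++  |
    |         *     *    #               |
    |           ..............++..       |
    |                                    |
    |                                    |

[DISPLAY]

                                                  
                                                  
                                                  
                                                  
                                                  
                                                  
                                                  
                                                  
            ┏━━━━━━━━━━━━━━━━━━━━━━┓              
            ┃ DrawingCanvas        ┃━━━━━━━━━┓    
            ┠──────────────────────┨         ┃    
            ┃+  *                  ┃─────────┨    
            ┃    *         #       ┃D  │Statu┃    
            ┃     *         #      ┃───┼─────┃    
            ┃      **       #      ┃000│Inact┃    
            ┃      * *       #     ┃001│Pendi┃    
            ┃       * *       #    ┃002│Inact┃    
            ┃       *  *      #  ++┃003│Inact┃    
            ┃        *  *      # ##┃004│Inact┃    
            ┃    ################ +┃━━━━━━━━━┛    


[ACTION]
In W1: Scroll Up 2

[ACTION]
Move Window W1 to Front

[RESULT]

                                                  
                                                  
                                                  
                                                  
                                                  
                                                  
                                                  
                                                  
            ┏━━━━━━━━━━━━━━━━━━━━━━┓              
            ┃ DrawingCa┏━━━━━━━━━━━━━━━━━━━━━┓    
            ┠──────────┃ DataTable           ┃    
            ┃+  *      ┠─────────────────────┨    
            ┃    *     ┃Date      │ID  │Statu┃    
            ┃     *    ┃──────────┼────┼─────┃    
            ┃      **  ┃2024-12-06│1000│Inact┃    
            ┃      * * ┃2024-06-17│1001│Pendi┃    
            ┃       * *┃2024-05-20│1002│Inact┃    
            ┃       *  ┃2024-01-20│1003│Inact┃    
            ┃        * ┃2024-02-22│1004│Inact┃    
            ┃    ######┗━━━━━━━━━━━━━━━━━━━━━┛    


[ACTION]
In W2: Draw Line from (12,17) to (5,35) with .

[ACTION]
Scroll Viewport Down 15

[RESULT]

            ┏━━━━━━━━━━━━━━━━━━━━━━┓              
            ┃ DrawingCa┏━━━━━━━━━━━━━━━━━━━━━┓    
            ┠──────────┃ DataTable           ┃    
            ┃+  *      ┠─────────────────────┨    
            ┃    *     ┃Date      │ID  │Statu┃    
            ┃     *    ┃──────────┼────┼─────┃    
            ┃      **  ┃2024-12-06│1000│Inact┃    
            ┃      * * ┃2024-06-17│1001│Pendi┃    
            ┃       * *┃2024-05-20│1002│Inact┃    
            ┃       *  ┃2024-01-20│1003│Inact┃    
            ┃        * ┃2024-02-22│1004│Inact┃    
            ┃    ######┗━━━━━━━━━━━━━━━━━━━━━┛    
            ┃         *    *    #  ┃        ┃     
            ┃         *     *    #.┃        ┃     
            ┗━━━━━━━━━━━━━━━━━━━━━━┛        ┃     
                     ┃                      ┃     
                     ┃                      ┃     
                     ┃                      ┃     
                     ┗━━━━━━━━━━━━━━━━━━━━━━┛     
                                                  


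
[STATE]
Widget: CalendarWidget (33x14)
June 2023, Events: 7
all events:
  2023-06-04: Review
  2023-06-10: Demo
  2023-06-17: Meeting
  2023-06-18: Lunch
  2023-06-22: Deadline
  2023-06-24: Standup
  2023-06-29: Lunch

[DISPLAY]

            June 2023            
Mo Tu We Th Fr Sa Su             
          1  2  3  4*            
 5  6  7  8  9 10* 11            
12 13 14 15 16 17* 18*           
19 20 21 22* 23 24* 25           
26 27 28 29* 30                  
                                 
                                 
                                 
                                 
                                 
                                 
                                 


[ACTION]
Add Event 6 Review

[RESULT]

            June 2023            
Mo Tu We Th Fr Sa Su             
          1  2  3  4*            
 5  6*  7  8  9 10* 11           
12 13 14 15 16 17* 18*           
19 20 21 22* 23 24* 25           
26 27 28 29* 30                  
                                 
                                 
                                 
                                 
                                 
                                 
                                 


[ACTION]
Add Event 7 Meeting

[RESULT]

            June 2023            
Mo Tu We Th Fr Sa Su             
          1  2  3  4*            
 5  6*  7*  8  9 10* 11          
12 13 14 15 16 17* 18*           
19 20 21 22* 23 24* 25           
26 27 28 29* 30                  
                                 
                                 
                                 
                                 
                                 
                                 
                                 


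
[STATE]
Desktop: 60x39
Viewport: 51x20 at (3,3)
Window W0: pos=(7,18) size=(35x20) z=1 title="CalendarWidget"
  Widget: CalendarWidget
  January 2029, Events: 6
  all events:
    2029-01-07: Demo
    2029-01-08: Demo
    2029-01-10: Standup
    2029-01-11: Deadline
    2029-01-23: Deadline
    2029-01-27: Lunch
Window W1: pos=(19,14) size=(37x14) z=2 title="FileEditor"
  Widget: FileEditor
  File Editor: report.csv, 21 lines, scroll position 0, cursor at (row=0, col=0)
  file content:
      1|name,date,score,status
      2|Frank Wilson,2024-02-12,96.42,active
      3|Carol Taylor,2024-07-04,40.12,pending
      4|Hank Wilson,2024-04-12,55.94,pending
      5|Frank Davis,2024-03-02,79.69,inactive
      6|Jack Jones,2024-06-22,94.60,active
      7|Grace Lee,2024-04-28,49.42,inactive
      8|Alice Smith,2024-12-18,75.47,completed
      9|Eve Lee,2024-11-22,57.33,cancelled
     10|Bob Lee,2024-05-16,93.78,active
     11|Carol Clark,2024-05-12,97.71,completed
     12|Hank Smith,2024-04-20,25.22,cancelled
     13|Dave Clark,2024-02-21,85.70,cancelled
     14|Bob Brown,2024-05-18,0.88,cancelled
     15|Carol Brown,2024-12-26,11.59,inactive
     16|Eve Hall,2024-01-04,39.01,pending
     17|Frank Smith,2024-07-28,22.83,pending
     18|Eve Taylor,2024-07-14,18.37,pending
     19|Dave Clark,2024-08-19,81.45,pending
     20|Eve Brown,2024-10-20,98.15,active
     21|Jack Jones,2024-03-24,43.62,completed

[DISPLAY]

                                                   
                                                   
                                                   
                                                   
                                                   
                                                   
                                                   
                                                   
                                                   
                                                   
                                                   
                ┏━━━━━━━━━━━━━━━━━━━━━━━━━━━━━━━━━━
                ┃ FileEditor                       
                ┠──────────────────────────────────
                ┃█ame,date,score,status            
    ┏━━━━━━━━━━━┃Frank Wilson,2024-02-12,96.42,acti
    ┃ CalendarWi┃Carol Taylor,2024-07-04,40.12,pend
    ┠───────────┃Hank Wilson,2024-04-12,55.94,pendi
    ┃           ┃Frank Davis,2024-03-02,79.69,inact
    ┃Mo Tu We Th┃Jack Jones,2024-06-22,94.60,active


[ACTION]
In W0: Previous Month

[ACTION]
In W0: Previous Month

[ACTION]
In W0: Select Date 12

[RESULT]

                                                   
                                                   
                                                   
                                                   
                                                   
                                                   
                                                   
                                                   
                                                   
                                                   
                                                   
                ┏━━━━━━━━━━━━━━━━━━━━━━━━━━━━━━━━━━
                ┃ FileEditor                       
                ┠──────────────────────────────────
                ┃█ame,date,score,status            
    ┏━━━━━━━━━━━┃Frank Wilson,2024-02-12,96.42,acti
    ┃ CalendarWi┃Carol Taylor,2024-07-04,40.12,pend
    ┠───────────┃Hank Wilson,2024-04-12,55.94,pendi
    ┃          N┃Frank Davis,2024-03-02,79.69,inact
    ┃Mo Tu We Th┃Jack Jones,2024-06-22,94.60,active


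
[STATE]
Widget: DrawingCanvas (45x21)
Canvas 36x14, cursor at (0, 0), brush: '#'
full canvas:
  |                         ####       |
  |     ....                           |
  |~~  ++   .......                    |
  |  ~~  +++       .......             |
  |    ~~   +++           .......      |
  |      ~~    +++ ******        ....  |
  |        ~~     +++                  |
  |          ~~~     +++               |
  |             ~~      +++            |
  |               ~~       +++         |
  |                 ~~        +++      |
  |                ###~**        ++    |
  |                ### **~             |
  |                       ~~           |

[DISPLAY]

+                        ####                
     ....                                    
~~  ++   .......                             
  ~~  +++       .......                      
    ~~   +++           .......               
      ~~    +++ ******        ....           
        ~~     +++                           
          ~~~     +++                        
             ~~      +++                     
               ~~       +++                  
                 ~~        +++               
                ###~**        ++             
                ### **~                      
                       ~~                    
                                             
                                             
                                             
                                             
                                             
                                             
                                             


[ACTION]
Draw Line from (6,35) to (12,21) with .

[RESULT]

+                        ####                
     ....                                    
~~  ++   .......                             
  ~~  +++       .......                      
    ~~   +++           .......               
      ~~    +++ ******        ....           
        ~~     +++                ..         
          ~~~     +++           ..           
             ~~      +++      ..             
               ~~       +++...               
                 ~~      ..+++               
                ###~** ..     ++             
                ### *..                      
                       ~~                    
                                             
                                             
                                             
                                             
                                             
                                             
                                             


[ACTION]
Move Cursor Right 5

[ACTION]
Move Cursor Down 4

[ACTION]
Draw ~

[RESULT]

                         ####                
     ....                                    
~~  ++   .......                             
  ~~  +++       .......                      
    ~~   +++           .......               
      ~~    +++ ******        ....           
        ~~     +++                ..         
          ~~~     +++           ..           
             ~~      +++      ..             
               ~~       +++...               
                 ~~      ..+++               
                ###~** ..     ++             
                ### *..                      
                       ~~                    
                                             
                                             
                                             
                                             
                                             
                                             
                                             


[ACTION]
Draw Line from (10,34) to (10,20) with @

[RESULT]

                         ####                
     ....                                    
~~  ++   .......                             
  ~~  +++       .......                      
    ~~   +++           .......               
      ~~    +++ ******        ....           
        ~~     +++                ..         
          ~~~     +++           ..           
             ~~      +++      ..             
               ~~       +++...               
                 ~~ @@@@@@@@@@@@@@@          
                ###~** ..     ++             
                ### *..                      
                       ~~                    
                                             
                                             
                                             
                                             
                                             
                                             
                                             


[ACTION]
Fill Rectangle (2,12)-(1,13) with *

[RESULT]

                         ####                
     ....   **                               
~~  ++   ...**..                             
  ~~  +++       .......                      
    ~~   +++           .......               
      ~~    +++ ******        ....           
        ~~     +++                ..         
          ~~~     +++           ..           
             ~~      +++      ..             
               ~~       +++...               
                 ~~ @@@@@@@@@@@@@@@          
                ###~** ..     ++             
                ### *..                      
                       ~~                    
                                             
                                             
                                             
                                             
                                             
                                             
                                             


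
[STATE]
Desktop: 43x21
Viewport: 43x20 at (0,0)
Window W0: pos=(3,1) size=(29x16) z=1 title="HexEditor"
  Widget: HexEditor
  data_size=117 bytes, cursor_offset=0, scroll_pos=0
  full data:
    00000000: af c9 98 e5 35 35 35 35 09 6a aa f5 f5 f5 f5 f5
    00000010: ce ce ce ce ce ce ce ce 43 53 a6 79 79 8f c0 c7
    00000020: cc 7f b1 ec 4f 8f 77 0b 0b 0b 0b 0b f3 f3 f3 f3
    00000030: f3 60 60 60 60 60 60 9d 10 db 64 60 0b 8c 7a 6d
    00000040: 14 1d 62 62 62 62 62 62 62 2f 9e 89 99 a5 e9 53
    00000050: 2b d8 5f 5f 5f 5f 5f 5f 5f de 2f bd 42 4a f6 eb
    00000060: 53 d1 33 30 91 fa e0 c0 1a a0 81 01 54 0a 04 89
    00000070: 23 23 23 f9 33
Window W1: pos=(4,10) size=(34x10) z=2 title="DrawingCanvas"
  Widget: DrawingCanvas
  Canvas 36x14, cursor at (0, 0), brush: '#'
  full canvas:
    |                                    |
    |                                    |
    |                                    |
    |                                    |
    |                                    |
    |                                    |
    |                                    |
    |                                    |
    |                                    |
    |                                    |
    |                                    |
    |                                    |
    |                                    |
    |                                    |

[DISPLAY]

                                           
   ┏━━━━━━━━━━━━━━━━━━━━━━━━━━━┓           
   ┃ HexEditor                 ┃           
   ┠───────────────────────────┨           
   ┃00000000  AF c9 98 e5 35 35┃           
   ┃00000010  ce ce ce ce ce ce┃           
   ┃00000020  cc 7f b1 ec 4f 8f┃           
   ┃00000030  f3 60 60 60 60 60┃           
   ┃00000040  14 1d 62 62 62 62┃           
   ┃00000050  2b d8 5f 5f 5f 5f┃           
   ┃┏━━━━━━━━━━━━━━━━━━━━━━━━━━━━━━━━┓     
   ┃┃ DrawingCanvas                  ┃     
   ┃┠────────────────────────────────┨     
   ┃┃+                               ┃     
   ┃┃                                ┃     
   ┃┃                                ┃     
   ┗┃                                ┃     
    ┃                                ┃     
    ┃                                ┃     
    ┗━━━━━━━━━━━━━━━━━━━━━━━━━━━━━━━━┛     


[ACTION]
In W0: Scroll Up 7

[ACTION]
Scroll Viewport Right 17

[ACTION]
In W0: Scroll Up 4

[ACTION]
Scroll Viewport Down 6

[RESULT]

   ┏━━━━━━━━━━━━━━━━━━━━━━━━━━━┓           
   ┃ HexEditor                 ┃           
   ┠───────────────────────────┨           
   ┃00000000  AF c9 98 e5 35 35┃           
   ┃00000010  ce ce ce ce ce ce┃           
   ┃00000020  cc 7f b1 ec 4f 8f┃           
   ┃00000030  f3 60 60 60 60 60┃           
   ┃00000040  14 1d 62 62 62 62┃           
   ┃00000050  2b d8 5f 5f 5f 5f┃           
   ┃┏━━━━━━━━━━━━━━━━━━━━━━━━━━━━━━━━┓     
   ┃┃ DrawingCanvas                  ┃     
   ┃┠────────────────────────────────┨     
   ┃┃+                               ┃     
   ┃┃                                ┃     
   ┃┃                                ┃     
   ┗┃                                ┃     
    ┃                                ┃     
    ┃                                ┃     
    ┗━━━━━━━━━━━━━━━━━━━━━━━━━━━━━━━━┛     
                                           


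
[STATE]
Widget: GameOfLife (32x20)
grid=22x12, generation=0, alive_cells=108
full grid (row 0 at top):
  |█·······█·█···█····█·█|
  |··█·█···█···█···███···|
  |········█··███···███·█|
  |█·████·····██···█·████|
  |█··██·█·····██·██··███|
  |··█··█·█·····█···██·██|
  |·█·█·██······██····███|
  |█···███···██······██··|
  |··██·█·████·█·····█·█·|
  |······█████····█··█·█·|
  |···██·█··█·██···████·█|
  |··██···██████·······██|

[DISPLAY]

Gen: 0                          
█·······█·█···█····█·█          
··█·█···█···█···███···          
········█··███···███·█          
█·████·····██···█·████          
█··██·█·····██·██··███          
··█··█·█·····█···██·██          
·█·█·██······██····███          
█···███···██······██··          
··██·█·████·█·····█·█·          
······█████····█··█·█·          
···██·█··█·██···████·█          
··██···██████·······██          
                                
                                
                                
                                
                                
                                
                                


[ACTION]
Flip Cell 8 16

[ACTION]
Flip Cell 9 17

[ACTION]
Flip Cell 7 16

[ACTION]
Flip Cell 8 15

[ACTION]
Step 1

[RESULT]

Gen: 1                          
·········█·······██···          
·······██···█···█·····          
·██··█·······█·······█          
·██··█········███·····          
······█····█·████·····          
·██····█·······████···          
·███···█····███······█          
·█······█·█████·█·█··█          
···█···········█····█·          
··█·········█··█····██          
··█████·····█···█····█          
··███··███··█····█████          
                                
                                
                                
                                
                                
                                
                                


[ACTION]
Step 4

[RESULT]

Gen: 5                          
······················          
················█·····          
·█·····██····█·█······          
█·█·██·······██·······          
███··█·█······█·······          
█··█··················          
██·█····█·············          
███···██··············          
···███········██···█··          
█·█···██····███·█··██·          
·█·█████····████····█·          
······················          
                                
                                
                                
                                
                                
                                
                                


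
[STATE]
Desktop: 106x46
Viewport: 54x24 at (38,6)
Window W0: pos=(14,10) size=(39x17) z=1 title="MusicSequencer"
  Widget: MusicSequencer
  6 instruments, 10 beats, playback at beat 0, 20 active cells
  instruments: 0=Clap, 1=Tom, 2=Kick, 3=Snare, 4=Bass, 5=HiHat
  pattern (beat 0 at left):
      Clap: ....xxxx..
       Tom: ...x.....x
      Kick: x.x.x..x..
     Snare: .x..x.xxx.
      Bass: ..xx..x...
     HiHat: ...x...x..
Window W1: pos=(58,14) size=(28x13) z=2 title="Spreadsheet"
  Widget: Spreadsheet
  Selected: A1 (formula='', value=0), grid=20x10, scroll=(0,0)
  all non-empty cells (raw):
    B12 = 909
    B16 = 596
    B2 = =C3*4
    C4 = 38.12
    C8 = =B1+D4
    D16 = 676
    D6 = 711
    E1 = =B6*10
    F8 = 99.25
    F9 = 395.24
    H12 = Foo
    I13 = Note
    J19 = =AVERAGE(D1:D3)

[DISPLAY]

                                                      
                                                      
                                                      
                                                      
━━━━━━━━━━━━━━┓                                       
              ┃                                       
──────────────┨                                       
              ┃                                       
              ┃     ┏━━━━━━━━━━━━━━━━━━━━━━━━━━┓      
              ┃     ┃ Spreadsheet              ┃      
              ┃     ┠──────────────────────────┨      
              ┃     ┃A1:                       ┃      
              ┃     ┃       A       B       C  ┃      
              ┃     ┃--------------------------┃      
              ┃     ┃  1      [0]       0      ┃      
              ┃     ┃  2        0       0      ┃      
              ┃     ┃  3        0       0      ┃      
              ┃     ┃  4        0       0   38.┃      
              ┃     ┃  5        0       0      ┃      
              ┃     ┃  6        0       0      ┃      
━━━━━━━━━━━━━━┛     ┗━━━━━━━━━━━━━━━━━━━━━━━━━━┛      
                                                      
                                                      
                                                      


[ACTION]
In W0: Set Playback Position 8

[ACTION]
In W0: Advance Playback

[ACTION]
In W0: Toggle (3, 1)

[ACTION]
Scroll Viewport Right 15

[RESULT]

                                                      
                                                      
                                                      
                                                      
┓                                                     
┃                                                     
┨                                                     
┃                                                     
┃     ┏━━━━━━━━━━━━━━━━━━━━━━━━━━┓                    
┃     ┃ Spreadsheet              ┃                    
┃     ┠──────────────────────────┨                    
┃     ┃A1:                       ┃                    
┃     ┃       A       B       C  ┃                    
┃     ┃--------------------------┃                    
┃     ┃  1      [0]       0      ┃                    
┃     ┃  2        0       0      ┃                    
┃     ┃  3        0       0      ┃                    
┃     ┃  4        0       0   38.┃                    
┃     ┃  5        0       0      ┃                    
┃     ┃  6        0       0      ┃                    
┛     ┗━━━━━━━━━━━━━━━━━━━━━━━━━━┛                    
                                                      
                                                      
                                                      
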